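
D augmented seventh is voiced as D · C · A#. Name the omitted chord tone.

The full D augmented seventh chord is D, F#, A#, C.
Comparing with the voicing, the major 3rd (3rd) — F# — is absent.

F#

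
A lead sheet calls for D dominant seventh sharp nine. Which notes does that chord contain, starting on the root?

D – F-sharp – A – C – E-sharp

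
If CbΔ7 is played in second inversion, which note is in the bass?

Gb

CbΔ7 in root position is Cb–Eb–Gb–Bb.
Second inversion places the fifth in the bass, which is Gb.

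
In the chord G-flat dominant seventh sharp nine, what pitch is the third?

G-flat dominant seventh sharp nine is built on G-flat; its 3rd is a major 3rd above the root.
A third above G uses the letter B, and the major 3rd above G-flat is B-flat.

B-flat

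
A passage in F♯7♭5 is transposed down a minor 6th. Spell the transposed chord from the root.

A#, C##, E, G#

F# down a minor 6th → A#. New chord: A# dominant seventh flat five.
A# — root
C## — major 3rd
E — diminished 5th
G# — minor 7th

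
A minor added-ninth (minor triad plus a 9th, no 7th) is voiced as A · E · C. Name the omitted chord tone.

B

The full A minor added-ninth chord is A, C, E, B.
Comparing with the voicing, the major 9th (9th) — B — is absent.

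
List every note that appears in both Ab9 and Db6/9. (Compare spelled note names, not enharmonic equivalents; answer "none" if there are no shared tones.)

Ab9 = Ab, C, Eb, Gb, Bb.
Db6/9 = Db, F, Ab, Bb, Eb.
Shared: Ab, Eb, Bb.

Ab – Eb – Bb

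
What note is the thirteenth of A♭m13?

A♭m13 is built on Ab; its 13th is a major 13th above the root.
A sixth above A uses the letter F, and the major 13th above Ab is F.

F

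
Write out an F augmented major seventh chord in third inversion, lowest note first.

F augmented major seventh = F–A–C-sharp–E; third inversion → seventh (E) lowest.

E, F, A, C-sharp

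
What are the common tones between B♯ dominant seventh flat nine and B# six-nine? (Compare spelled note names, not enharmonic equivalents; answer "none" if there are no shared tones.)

B-sharp D-double-sharp F-double-sharp

B♯ dominant seventh flat nine: B-sharp D-double-sharp F-double-sharp A-sharp C-sharp
B# six-nine: B-sharp D-double-sharp F-double-sharp G-double-sharp C-double-sharp
Common to both → B-sharp, D-double-sharp, F-double-sharp.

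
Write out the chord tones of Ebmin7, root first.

Ebmin7: minor seventh on E♭.
root → E♭
3rd (minor 3rd) → G♭
5th (perfect 5th) → B♭
7th (minor 7th) → D♭

E♭  G♭  B♭  D♭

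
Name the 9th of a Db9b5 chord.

E♭

Root of Db9b5 = D♭. The 9th is a major 9th: D♭ up a major 9th → E♭.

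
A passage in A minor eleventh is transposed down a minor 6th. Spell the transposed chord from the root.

A down a minor 6th → C-sharp. New chord: C-sharp minor eleventh.
root → C-sharp
3rd (minor 3rd) → E
5th (perfect 5th) → G-sharp
7th (minor 7th) → B
9th (major 9th) → D-sharp
11th (perfect 11th) → F-sharp

C-sharp E G-sharp B D-sharp F-sharp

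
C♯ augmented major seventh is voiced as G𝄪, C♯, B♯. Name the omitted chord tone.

E♯

The full C♯ augmented major seventh chord is C♯, E♯, G𝄪, B♯.
Comparing with the voicing, the major 3rd (3rd) — E♯ — is absent.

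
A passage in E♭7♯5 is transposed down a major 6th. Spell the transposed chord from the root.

Gb Bb D Fb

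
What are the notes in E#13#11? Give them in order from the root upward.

E#, G##, B#, D#, F##, A##, C##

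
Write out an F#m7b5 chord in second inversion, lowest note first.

C E F# A

In root position, F#m7b5 is F#–A–C–E.
Second inversion puts the fifth (C) in the bass.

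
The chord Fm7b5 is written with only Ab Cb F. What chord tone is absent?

Eb

The full Fm7b5 chord is F, Ab, Cb, Eb.
Comparing with the voicing, the minor 7th (7th) — Eb — is absent.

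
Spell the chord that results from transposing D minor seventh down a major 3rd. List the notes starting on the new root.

B-flat D-flat F A-flat

A major 3rd down from D is B-flat, so the new chord is B-flat minor seventh.
B-flat — root
D-flat — minor 3rd
F — perfect 5th
A-flat — minor 7th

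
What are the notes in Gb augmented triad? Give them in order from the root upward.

G-flat  B-flat  D

Root G-flat, quality augmented triad:
root → G-flat
3rd (major 3rd) → B-flat
5th (augmented 5th) → D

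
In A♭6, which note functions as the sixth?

F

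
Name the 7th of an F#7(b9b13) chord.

E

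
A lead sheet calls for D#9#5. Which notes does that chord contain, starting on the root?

D#9#5: dominant ninth sharp five on D♯.
root → D♯
3rd (major 3rd) → F𝄪
5th (augmented 5th) → A𝄪
7th (minor 7th) → C♯
9th (major 9th) → E♯

D♯, F𝄪, A𝄪, C♯, E♯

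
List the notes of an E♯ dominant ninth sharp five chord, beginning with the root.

E-sharp, G-double-sharp, B-double-sharp, D-sharp, F-double-sharp

E♯ dominant ninth sharp five: dominant ninth sharp five on E-sharp.
- root: E-sharp
- major 3rd: G-double-sharp
- augmented 5th: B-double-sharp
- minor 7th: D-sharp
- major 9th: F-double-sharp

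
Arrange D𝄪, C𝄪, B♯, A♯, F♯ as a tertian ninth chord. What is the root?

B♯

Arranged so that each adjacent pair is a third by letter name: B♯ – D𝄪 – F♯ – A♯ – C𝄪.
The bottom of that stack, B♯, is the root (this is B♯ dominant ninth flat five).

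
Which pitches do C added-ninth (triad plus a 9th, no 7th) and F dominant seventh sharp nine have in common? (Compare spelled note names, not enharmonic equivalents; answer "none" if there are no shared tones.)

C

C added-ninth: C E G D
F dominant seventh sharp nine: F A C E-flat G-sharp
Common to both → C.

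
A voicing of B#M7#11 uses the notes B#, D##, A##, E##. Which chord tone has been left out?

B#M7#11 = B#, D##, F##, A##, E##. The voicing lacks the 5th (perfect 5th), F##.

F##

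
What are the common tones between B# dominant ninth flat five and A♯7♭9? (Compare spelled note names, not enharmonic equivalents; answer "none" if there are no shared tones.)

A♯, C𝄪

B# dominant ninth flat five: B♯ D𝄪 F♯ A♯ C𝄪
A♯7♭9: A♯ C𝄪 E♯ G♯ B
Common to both → A♯, C𝄪.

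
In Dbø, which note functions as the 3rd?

Fb

Root of Dbø = Db. The 3rd is a minor 3rd: Db up a minor 3rd → Fb.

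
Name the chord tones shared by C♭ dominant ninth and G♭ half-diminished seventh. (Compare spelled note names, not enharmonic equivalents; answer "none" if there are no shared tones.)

C♭ dominant ninth: C-flat E-flat G-flat B-double-flat D-flat
G♭ half-diminished seventh: G-flat B-double-flat D-double-flat F-flat
Common to both → G-flat, B-double-flat.

G-flat – B-double-flat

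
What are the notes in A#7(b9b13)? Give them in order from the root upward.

A#, C##, E#, G#, B, F#

Root A#, quality dominant seventh flat nine flat thirteen:
A# — root
C## — major 3rd
E# — perfect 5th
G# — minor 7th
B — minor 9th
F# — minor 13th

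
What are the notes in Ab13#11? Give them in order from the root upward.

A♭, C, E♭, G♭, B♭, D, F

Ab13#11 is a dominant thirteenth sharp eleven built on A♭.
- root: A♭
- major 3rd: C
- perfect 5th: E♭
- minor 7th: G♭
- major 9th: B♭
- augmented 11th: D
- major 13th: F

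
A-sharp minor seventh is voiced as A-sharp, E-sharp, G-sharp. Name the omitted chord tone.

C-sharp

A-sharp minor seventh = A-sharp, C-sharp, E-sharp, G-sharp. The voicing lacks the 3rd (minor 3rd), C-sharp.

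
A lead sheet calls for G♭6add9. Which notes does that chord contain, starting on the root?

G♭6add9: six-nine on Gb.
Gb — root
Bb — major 3rd
Db — perfect 5th
Eb — major 6th
Ab — major 9th

Gb, Bb, Db, Eb, Ab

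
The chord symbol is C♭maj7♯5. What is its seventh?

Bb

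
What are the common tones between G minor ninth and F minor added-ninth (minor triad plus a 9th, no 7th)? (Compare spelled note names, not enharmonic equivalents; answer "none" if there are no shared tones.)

G – F

G minor ninth: G B-flat D F A
F minor added-ninth: F A-flat C G
Common to both → G, F.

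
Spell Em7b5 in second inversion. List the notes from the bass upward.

B♭, D, E, G

In root position, Em7b5 is E–G–B♭–D.
Second inversion puts the fifth (B♭) in the bass.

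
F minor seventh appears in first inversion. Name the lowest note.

A-flat

F minor seventh in root position is F–A-flat–C–E-flat.
First inversion places the third in the bass, which is A-flat.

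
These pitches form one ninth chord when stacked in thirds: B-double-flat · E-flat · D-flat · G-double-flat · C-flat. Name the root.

Arranged so that each adjacent pair is a third by letter name: C-flat – E-flat – G-double-flat – B-double-flat – D-flat.
The bottom of that stack, C-flat, is the root (this is C-flat dominant ninth flat five).

C-flat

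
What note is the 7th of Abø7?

G♭

Abø7 is built on A♭; its 7th is a minor 7th above the root.
A seventh above A uses the letter G, and the minor 7th above A♭ is G♭.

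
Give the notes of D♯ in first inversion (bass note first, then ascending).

F##, A#, D#

In root position, D♯ is D#–F##–A#.
First inversion puts the third (F##) in the bass.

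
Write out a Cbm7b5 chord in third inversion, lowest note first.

B𝄫 – C♭ – E𝄫 – G𝄫

Cbm7b5 = C♭–E𝄫–G𝄫–B𝄫; third inversion → seventh (B𝄫) lowest.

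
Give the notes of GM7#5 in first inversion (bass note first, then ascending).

B – D# – F# – G

GM7#5 = G–B–D#–F#; first inversion → third (B) lowest.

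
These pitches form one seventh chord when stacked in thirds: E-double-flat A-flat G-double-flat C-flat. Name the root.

A-flat

Stacking in thirds gives A-flat – C-flat – E-double-flat – G-double-flat, so A-flat is the root — A-flat diminished seventh.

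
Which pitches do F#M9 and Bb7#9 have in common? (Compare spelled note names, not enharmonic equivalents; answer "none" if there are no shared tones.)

C#

F#M9: F# A# C# E# G#
Bb7#9: Bb D F Ab C#
Common to both → C#.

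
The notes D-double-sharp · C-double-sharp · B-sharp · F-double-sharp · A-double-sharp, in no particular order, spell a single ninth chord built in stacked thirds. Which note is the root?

B-sharp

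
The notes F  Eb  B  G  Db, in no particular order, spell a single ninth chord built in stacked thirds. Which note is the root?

Arranged so that each adjacent pair is a third by letter name: Eb – G – B – Db – F.
The bottom of that stack, Eb, is the root (this is Eb dominant ninth sharp five).

Eb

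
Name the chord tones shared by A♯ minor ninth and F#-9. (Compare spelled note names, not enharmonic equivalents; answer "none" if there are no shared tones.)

A♯ minor ninth = A♯, C♯, E♯, G♯, B♯.
F#-9 = F♯, A, C♯, E, G♯.
Shared: C♯, G♯.

C♯, G♯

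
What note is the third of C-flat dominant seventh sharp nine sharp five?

Eb

Root of C-flat dominant seventh sharp nine sharp five = Cb. The 3rd is a major 3rd: Cb up a major 3rd → Eb.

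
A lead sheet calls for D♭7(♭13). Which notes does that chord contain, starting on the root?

Db, F, Ab, Cb, Bbb

Root Db, quality dominant seventh flat thirteen:
- root: Db
- major 3rd: F
- perfect 5th: Ab
- minor 7th: Cb
- minor 13th: Bbb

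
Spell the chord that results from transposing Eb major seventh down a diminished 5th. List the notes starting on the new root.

A – C# – E – G#

Eb down a diminished 5th → A. New chord: A major seventh.
root → A
3rd (major 3rd) → C#
5th (perfect 5th) → E
7th (major 7th) → G#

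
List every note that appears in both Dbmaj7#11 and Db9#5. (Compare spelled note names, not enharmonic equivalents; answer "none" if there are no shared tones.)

Db, F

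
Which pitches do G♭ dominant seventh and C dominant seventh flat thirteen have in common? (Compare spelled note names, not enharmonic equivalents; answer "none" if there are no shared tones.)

B-flat

G♭ dominant seventh = G-flat, B-flat, D-flat, F-flat.
C dominant seventh flat thirteen = C, E, G, B-flat, A-flat.
Shared: B-flat.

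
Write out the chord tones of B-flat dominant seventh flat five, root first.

Bb, D, Fb, Ab

Root Bb, quality dominant seventh flat five:
Bb — root
D — major 3rd
Fb — diminished 5th
Ab — minor 7th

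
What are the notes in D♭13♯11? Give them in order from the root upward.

D♭13♯11: dominant thirteenth sharp eleven on D♭.
- root: D♭
- major 3rd: F
- perfect 5th: A♭
- minor 7th: C♭
- major 9th: E♭
- augmented 11th: G
- major 13th: B♭

D♭, F, A♭, C♭, E♭, G, B♭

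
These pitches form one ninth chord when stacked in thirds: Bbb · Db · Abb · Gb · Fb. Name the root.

Arranged so that each adjacent pair is a third by letter name: Gb – Bbb – Db – Fb – Abb.
The bottom of that stack, Gb, is the root (this is Gb minor seventh flat nine).

Gb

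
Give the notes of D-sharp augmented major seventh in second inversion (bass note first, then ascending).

In root position, D-sharp augmented major seventh is D-sharp–F-double-sharp–A-double-sharp–C-double-sharp.
Second inversion puts the fifth (A-double-sharp) in the bass.

A-double-sharp, C-double-sharp, D-sharp, F-double-sharp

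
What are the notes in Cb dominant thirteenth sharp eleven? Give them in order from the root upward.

Root Cb, quality dominant thirteenth sharp eleven:
Root: Cb
Major 3rd (3rd): Eb
Perfect 5th (5th): Gb
Minor 7th (7th): Bbb
Major 9th (9th): Db
Augmented 11th (11th): F
Major 13th (13th): Ab

Cb  Eb  Gb  Bbb  Db  F  Ab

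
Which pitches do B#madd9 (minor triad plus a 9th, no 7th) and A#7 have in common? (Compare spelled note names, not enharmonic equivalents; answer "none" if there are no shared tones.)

C##

B#madd9 = B#, D#, F##, C##.
A#7 = A#, C##, E#, G#.
Shared: C##.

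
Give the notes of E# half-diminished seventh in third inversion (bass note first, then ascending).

In root position, E# half-diminished seventh is E-sharp–G-sharp–B–D-sharp.
Third inversion puts the seventh (D-sharp) in the bass.

D-sharp, E-sharp, G-sharp, B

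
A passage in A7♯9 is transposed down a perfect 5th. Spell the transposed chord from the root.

D, F#, A, C, E#

A perfect 5th down from A is D, so the new chord is D dominant seventh sharp nine.
Root: D
Major 3rd (3rd): F#
Perfect 5th (5th): A
Minor 7th (7th): C
Augmented 9th (9th): E#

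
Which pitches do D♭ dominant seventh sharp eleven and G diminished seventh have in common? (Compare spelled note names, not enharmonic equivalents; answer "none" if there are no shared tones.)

D♭ dominant seventh sharp eleven = Db, F, Ab, Cb, G.
G diminished seventh = G, Bb, Db, Fb.
Shared: Db, G.

Db, G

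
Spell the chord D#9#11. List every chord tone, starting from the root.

D#, F##, A#, C#, E#, G##

Root D#, quality dominant ninth sharp eleven:
Root: D#
Major 3rd (3rd): F##
Perfect 5th (5th): A#
Minor 7th (7th): C#
Major 9th (9th): E#
Augmented 11th (11th): G##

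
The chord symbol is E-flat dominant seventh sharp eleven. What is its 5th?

B-flat

Root of E-flat dominant seventh sharp eleven = E-flat. The 5th is a perfect 5th: E-flat up a perfect 5th → B-flat.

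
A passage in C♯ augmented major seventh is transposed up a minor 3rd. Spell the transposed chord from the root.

E – G# – B# – D#

C# up a minor 3rd → E. New chord: E augmented major seventh.
Root: E
Major 3rd (3rd): G#
Augmented 5th (5th): B#
Major 7th (7th): D#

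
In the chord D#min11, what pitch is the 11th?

D#min11 is built on D#; its 11th is a perfect 11th above the root.
A fourth above D uses the letter G, and the perfect 11th above D# is G#.

G#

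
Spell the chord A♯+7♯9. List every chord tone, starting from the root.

A# – C## – E## – G# – B##

A♯+7♯9 is a dominant seventh sharp nine sharp five built on A#.
- root: A#
- major 3rd: C##
- augmented 5th: E##
- minor 7th: G#
- augmented 9th: B##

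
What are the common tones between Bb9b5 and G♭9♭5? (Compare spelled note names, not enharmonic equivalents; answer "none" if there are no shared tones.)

Bb9b5 = Bb, D, Fb, Ab, C.
G♭9♭5 = Gb, Bb, Dbb, Fb, Ab.
Shared: Bb, Fb, Ab.

Bb, Fb, Ab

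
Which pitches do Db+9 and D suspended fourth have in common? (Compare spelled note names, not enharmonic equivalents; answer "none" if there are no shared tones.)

A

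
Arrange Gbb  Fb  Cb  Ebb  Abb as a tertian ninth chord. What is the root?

Stacking in thirds gives Fb – Abb – Cb – Ebb – Gbb, so Fb is the root — Fb minor seventh flat nine.

Fb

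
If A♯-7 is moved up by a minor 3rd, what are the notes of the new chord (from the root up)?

C#, E, G#, B

A# up a minor 3rd → C#. New chord: C# minor seventh.
Root: C#
Minor 3rd (3rd): E
Perfect 5th (5th): G#
Minor 7th (7th): B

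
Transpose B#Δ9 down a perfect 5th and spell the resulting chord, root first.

E#  G##  B#  D##  F##

A perfect 5th down from B# is E#, so the new chord is E# major ninth.
Root: E#
Major 3rd (3rd): G##
Perfect 5th (5th): B#
Major 7th (7th): D##
Major 9th (9th): F##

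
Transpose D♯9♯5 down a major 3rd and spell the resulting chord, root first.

Transposed root: D# → B (major 3rd down). So we spell B dominant ninth sharp five:
Root: B
Major 3rd (3rd): D#
Augmented 5th (5th): F##
Minor 7th (7th): A
Major 9th (9th): C#

B  D#  F##  A  C#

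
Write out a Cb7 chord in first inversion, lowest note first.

Cb7 = Cb–Eb–Gb–Bbb; first inversion → third (Eb) lowest.

Eb, Gb, Bbb, Cb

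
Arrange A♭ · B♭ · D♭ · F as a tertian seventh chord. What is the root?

B♭

Stacking in thirds gives B♭ – D♭ – F – A♭, so B♭ is the root — B♭ minor seventh.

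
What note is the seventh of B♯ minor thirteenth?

A#

B♯ minor thirteenth is built on B#; its 7th is a minor 7th above the root.
A seventh above B uses the letter A, and the minor 7th above B# is A#.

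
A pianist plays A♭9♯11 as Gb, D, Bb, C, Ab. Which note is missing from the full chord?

The full A♭9♯11 chord is Ab, C, Eb, Gb, Bb, D.
Comparing with the voicing, the perfect 5th (5th) — Eb — is absent.

Eb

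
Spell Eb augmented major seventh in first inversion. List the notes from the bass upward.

Eb augmented major seventh = E♭–G–B–D; first inversion → third (G) lowest.

G B D E♭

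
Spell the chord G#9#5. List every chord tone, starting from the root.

G♯ – B♯ – D𝄪 – F♯ – A♯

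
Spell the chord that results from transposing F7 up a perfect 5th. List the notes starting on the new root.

F up a perfect 5th → C. New chord: C dominant seventh.
- root: C
- major 3rd: E
- perfect 5th: G
- minor 7th: B♭

C  E  G  B♭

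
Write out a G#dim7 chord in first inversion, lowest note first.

In root position, G#dim7 is G#–B–D–F.
First inversion puts the third (B) in the bass.

B D F G#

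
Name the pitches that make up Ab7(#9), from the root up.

Root Ab, quality dominant seventh sharp nine:
Ab — root
C — major 3rd
Eb — perfect 5th
Gb — minor 7th
B — augmented 9th

Ab – C – Eb – Gb – B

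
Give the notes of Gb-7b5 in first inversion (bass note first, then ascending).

Gb-7b5 = Gb–Bbb–Dbb–Fb; first inversion → third (Bbb) lowest.

Bbb Dbb Fb Gb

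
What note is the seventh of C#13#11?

B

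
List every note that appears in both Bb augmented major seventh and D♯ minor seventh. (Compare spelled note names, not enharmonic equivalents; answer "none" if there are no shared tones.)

Bb augmented major seventh: Bb D F# A
D♯ minor seventh: D# F# A# C#
Common to both → F#.

F#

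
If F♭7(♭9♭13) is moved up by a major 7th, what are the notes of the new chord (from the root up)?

Eb  G  Bb  Db  Fb  Cb

Fb up a major 7th → Eb. New chord: Eb dominant seventh flat nine flat thirteen.
Root: Eb
Major 3rd (3rd): G
Perfect 5th (5th): Bb
Minor 7th (7th): Db
Minor 9th (9th): Fb
Minor 13th (13th): Cb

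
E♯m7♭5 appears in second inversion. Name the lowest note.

E♯m7♭5 = E#–G#–B–D#. Second inversion → fifth in the bass = B.

B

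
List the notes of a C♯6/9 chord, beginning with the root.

C# E# G# A# D#

Root C#, quality six-nine:
- root: C#
- major 3rd: E#
- perfect 5th: G#
- major 6th: A#
- major 9th: D#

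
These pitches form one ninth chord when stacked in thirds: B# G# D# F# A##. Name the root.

Arranged so that each adjacent pair is a third by letter name: G# – B# – D# – F# – A##.
The bottom of that stack, G#, is the root (this is G# dominant seventh sharp nine).

G#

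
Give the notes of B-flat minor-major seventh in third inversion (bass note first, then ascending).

B-flat minor-major seventh = B-flat–D-flat–F–A; third inversion → seventh (A) lowest.

A  B-flat  D-flat  F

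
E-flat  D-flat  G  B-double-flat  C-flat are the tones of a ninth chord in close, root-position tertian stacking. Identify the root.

Stacking in thirds gives C-flat – E-flat – G – B-double-flat – D-flat, so C-flat is the root — C-flat dominant ninth sharp five.

C-flat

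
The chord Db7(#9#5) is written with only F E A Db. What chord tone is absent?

The full Db7(#9#5) chord is Db, F, A, Cb, E.
Comparing with the voicing, the minor 7th (7th) — Cb — is absent.

Cb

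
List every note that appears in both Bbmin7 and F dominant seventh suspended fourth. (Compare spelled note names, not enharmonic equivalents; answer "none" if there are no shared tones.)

Bb F

Bbmin7 = Bb, Db, F, Ab.
F dominant seventh suspended fourth = F, Bb, C, Eb.
Shared: Bb, F.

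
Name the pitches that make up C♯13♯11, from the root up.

C♯13♯11: dominant thirteenth sharp eleven on C#.
root → C#
3rd (major 3rd) → E#
5th (perfect 5th) → G#
7th (minor 7th) → B
9th (major 9th) → D#
11th (augmented 11th) → F##
13th (major 13th) → A#

C# E# G# B D# F## A#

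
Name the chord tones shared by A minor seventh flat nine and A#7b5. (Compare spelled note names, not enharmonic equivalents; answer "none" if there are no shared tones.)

A minor seventh flat nine: A C E G Bb
A#7b5: A# C## E G#
Common to both → E.

E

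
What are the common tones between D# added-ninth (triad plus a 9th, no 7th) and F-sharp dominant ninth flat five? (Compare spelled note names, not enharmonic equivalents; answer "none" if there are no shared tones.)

D# added-ninth: D-sharp F-double-sharp A-sharp E-sharp
F-sharp dominant ninth flat five: F-sharp A-sharp C E G-sharp
Common to both → A-sharp.

A-sharp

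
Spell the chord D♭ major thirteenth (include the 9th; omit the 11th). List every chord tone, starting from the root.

Root Db, quality major thirteenth:
Root: Db
Major 3rd (3rd): F
Perfect 5th (5th): Ab
Major 7th (7th): C
Major 9th (9th): Eb
Major 13th (13th): Bb

Db F Ab C Eb Bb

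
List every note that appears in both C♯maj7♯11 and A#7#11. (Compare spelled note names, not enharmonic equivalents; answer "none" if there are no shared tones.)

E#, G#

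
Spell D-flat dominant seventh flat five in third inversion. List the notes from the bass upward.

C-flat, D-flat, F, A-double-flat

D-flat dominant seventh flat five = D-flat–F–A-double-flat–C-flat; third inversion → seventh (C-flat) lowest.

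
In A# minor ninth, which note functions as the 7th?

G#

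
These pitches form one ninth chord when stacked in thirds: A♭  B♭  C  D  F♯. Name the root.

Stacking in thirds gives B♭ – D – F♯ – A♭ – C, so B♭ is the root — B♭ dominant ninth sharp five.

B♭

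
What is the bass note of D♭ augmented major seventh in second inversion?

D♭ augmented major seventh = D-flat–F–A–C. Second inversion → fifth in the bass = A.

A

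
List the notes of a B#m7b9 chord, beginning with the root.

Root B#, quality minor seventh flat nine:
root → B#
3rd (minor 3rd) → D#
5th (perfect 5th) → F##
7th (minor 7th) → A#
9th (minor 9th) → C#

B#  D#  F##  A#  C#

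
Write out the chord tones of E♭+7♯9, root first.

Root Eb, quality dominant seventh sharp nine sharp five:
Eb — root
G — major 3rd
B — augmented 5th
Db — minor 7th
F# — augmented 9th

Eb  G  B  Db  F#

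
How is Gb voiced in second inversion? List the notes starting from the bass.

D♭ G♭ B♭

In root position, Gb is G♭–B♭–D♭.
Second inversion puts the fifth (D♭) in the bass.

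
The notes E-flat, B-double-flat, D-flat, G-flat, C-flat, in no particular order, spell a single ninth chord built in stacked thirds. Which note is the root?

Arranged so that each adjacent pair is a third by letter name: C-flat – E-flat – G-flat – B-double-flat – D-flat.
The bottom of that stack, C-flat, is the root (this is C-flat dominant ninth).

C-flat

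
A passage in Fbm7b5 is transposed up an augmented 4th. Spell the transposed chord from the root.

Bb, Db, Fb, Ab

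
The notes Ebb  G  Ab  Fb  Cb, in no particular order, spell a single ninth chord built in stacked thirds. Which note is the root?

Stacking in thirds gives Fb – Ab – Cb – Ebb – G, so Fb is the root — Fb dominant seventh sharp nine.

Fb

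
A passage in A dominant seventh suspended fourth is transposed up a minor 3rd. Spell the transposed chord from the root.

C F G B-flat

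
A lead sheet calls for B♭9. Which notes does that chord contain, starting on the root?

B♭9: dominant ninth on B♭.
Root: B♭
Major 3rd (3rd): D
Perfect 5th (5th): F
Minor 7th (7th): A♭
Major 9th (9th): C

B♭, D, F, A♭, C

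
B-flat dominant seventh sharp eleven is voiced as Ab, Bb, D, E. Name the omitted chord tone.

F

B-flat dominant seventh sharp eleven = Bb, D, F, Ab, E. The voicing lacks the 5th (perfect 5th), F.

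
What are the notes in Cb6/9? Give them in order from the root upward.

C♭, E♭, G♭, A♭, D♭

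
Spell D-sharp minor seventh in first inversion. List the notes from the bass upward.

F-sharp, A-sharp, C-sharp, D-sharp

In root position, D-sharp minor seventh is D-sharp–F-sharp–A-sharp–C-sharp.
First inversion puts the third (F-sharp) in the bass.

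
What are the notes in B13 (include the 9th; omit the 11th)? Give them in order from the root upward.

B  D#  F#  A  C#  G#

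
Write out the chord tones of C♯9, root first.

C♯ E♯ G♯ B D♯

C♯9 is a dominant ninth built on C♯.
Root: C♯
Major 3rd (3rd): E♯
Perfect 5th (5th): G♯
Minor 7th (7th): B
Major 9th (9th): D♯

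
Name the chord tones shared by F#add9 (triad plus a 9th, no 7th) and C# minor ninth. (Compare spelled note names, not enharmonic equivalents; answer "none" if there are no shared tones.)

C#, G#

F#add9: F# A# C# G#
C# minor ninth: C# E G# B D#
Common to both → C#, G#.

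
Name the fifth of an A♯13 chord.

E♯

Root of A♯13 = A♯. The 5th is a perfect 5th: A♯ up a perfect 5th → E♯.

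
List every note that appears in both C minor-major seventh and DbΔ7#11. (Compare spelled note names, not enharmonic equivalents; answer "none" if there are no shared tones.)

C G

C minor-major seventh = C, E♭, G, B.
DbΔ7#11 = D♭, F, A♭, C, G.
Shared: C, G.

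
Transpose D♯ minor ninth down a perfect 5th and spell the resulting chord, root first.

G♯ – B – D♯ – F♯ – A♯

A perfect 5th down from D♯ is G♯, so the new chord is G♯ minor ninth.
Root: G♯
Minor 3rd (3rd): B
Perfect 5th (5th): D♯
Minor 7th (7th): F♯
Major 9th (9th): A♯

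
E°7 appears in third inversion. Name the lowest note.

D♭

E°7 in root position is E–G–B♭–D♭.
Third inversion places the seventh in the bass, which is D♭.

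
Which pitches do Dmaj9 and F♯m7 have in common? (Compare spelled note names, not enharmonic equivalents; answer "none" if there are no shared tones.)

F#, A, C#, E

Dmaj9: D F# A C# E
F♯m7: F# A C# E
Common to both → F#, A, C#, E.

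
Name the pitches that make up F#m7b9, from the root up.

Root F#, quality minor seventh flat nine:
F# — root
A — minor 3rd
C# — perfect 5th
E — minor 7th
G — minor 9th

F# A C# E G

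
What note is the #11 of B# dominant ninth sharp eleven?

E-double-sharp

B# dominant ninth sharp eleven is built on B-sharp; its 11th is an augmented 11th above the root.
A fourth above B uses the letter E, and the augmented 11th above B-sharp is E-double-sharp.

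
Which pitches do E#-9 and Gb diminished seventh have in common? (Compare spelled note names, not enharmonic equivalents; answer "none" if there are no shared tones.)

E#-9 = E♯, G♯, B♯, D♯, F𝄪.
Gb diminished seventh = G♭, B𝄫, D𝄫, F𝄫.
Shared: none.

none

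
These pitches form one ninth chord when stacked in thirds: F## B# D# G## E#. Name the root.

Arranged so that each adjacent pair is a third by letter name: E# – G## – B# – D# – F##.
The bottom of that stack, E#, is the root (this is E# dominant ninth).

E#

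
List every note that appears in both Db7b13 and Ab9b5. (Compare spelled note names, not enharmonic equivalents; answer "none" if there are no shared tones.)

Db7b13: D♭ F A♭ C♭ B𝄫
Ab9b5: A♭ C E𝄫 G♭ B♭
Common to both → A♭.

A♭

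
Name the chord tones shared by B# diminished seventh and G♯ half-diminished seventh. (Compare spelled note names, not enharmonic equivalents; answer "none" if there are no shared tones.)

F-sharp

B# diminished seventh: B-sharp D-sharp F-sharp A
G♯ half-diminished seventh: G-sharp B D F-sharp
Common to both → F-sharp.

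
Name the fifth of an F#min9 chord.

F#min9 is built on F#; its 5th is a perfect 5th above the root.
A fifth above F uses the letter C, and the perfect 5th above F# is C#.

C#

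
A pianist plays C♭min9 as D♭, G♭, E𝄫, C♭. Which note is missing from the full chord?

The full C♭min9 chord is C♭, E𝄫, G♭, B𝄫, D♭.
Comparing with the voicing, the minor 7th (7th) — B𝄫 — is absent.

B𝄫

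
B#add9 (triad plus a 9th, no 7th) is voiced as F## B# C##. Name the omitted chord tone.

The full B#add9 chord is B#, D##, F##, C##.
Comparing with the voicing, the major 3rd (3rd) — D## — is absent.

D##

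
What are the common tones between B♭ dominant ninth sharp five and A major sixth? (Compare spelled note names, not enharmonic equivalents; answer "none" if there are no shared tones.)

B♭ dominant ninth sharp five: B-flat D F-sharp A-flat C
A major sixth: A C-sharp E F-sharp
Common to both → F-sharp.

F-sharp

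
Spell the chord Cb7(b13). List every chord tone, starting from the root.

Cb  Eb  Gb  Bbb  Abb

Cb7(b13) is a dominant seventh flat thirteen built on Cb.
Cb — root
Eb — major 3rd
Gb — perfect 5th
Bbb — minor 7th
Abb — minor 13th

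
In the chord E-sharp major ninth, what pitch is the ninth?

F-double-sharp

E-sharp major ninth is built on E-sharp; its 9th is a major 9th above the root.
A second above E uses the letter F, and the major 9th above E-sharp is F-double-sharp.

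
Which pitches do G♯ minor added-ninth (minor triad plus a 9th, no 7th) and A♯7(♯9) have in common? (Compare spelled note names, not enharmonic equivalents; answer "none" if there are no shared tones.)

G♯ minor added-ninth = G#, B, D#, A#.
A♯7(♯9) = A#, C##, E#, G#, B##.
Shared: G#, A#.

G#, A#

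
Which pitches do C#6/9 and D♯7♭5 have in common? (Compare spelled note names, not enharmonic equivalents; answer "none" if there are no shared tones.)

C#, D#

C#6/9: C# E# G# A# D#
D♯7♭5: D# F## A C#
Common to both → C#, D#.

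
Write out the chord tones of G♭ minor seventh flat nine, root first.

G-flat B-double-flat D-flat F-flat A-double-flat

G♭ minor seventh flat nine is a minor seventh flat nine built on G-flat.
Root: G-flat
Minor 3rd (3rd): B-double-flat
Perfect 5th (5th): D-flat
Minor 7th (7th): F-flat
Minor 9th (9th): A-double-flat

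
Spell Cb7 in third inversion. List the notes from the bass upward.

Cb7 = Cb–Eb–Gb–Bbb; third inversion → seventh (Bbb) lowest.

Bbb, Cb, Eb, Gb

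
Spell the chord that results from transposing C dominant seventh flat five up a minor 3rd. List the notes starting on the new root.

Eb – G – Bbb – Db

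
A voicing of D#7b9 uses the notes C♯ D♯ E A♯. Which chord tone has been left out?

The full D#7b9 chord is D♯, F𝄪, A♯, C♯, E.
Comparing with the voicing, the major 3rd (3rd) — F𝄪 — is absent.

F𝄪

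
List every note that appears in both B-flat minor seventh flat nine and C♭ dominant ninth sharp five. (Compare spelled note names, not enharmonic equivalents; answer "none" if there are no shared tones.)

D♭, C♭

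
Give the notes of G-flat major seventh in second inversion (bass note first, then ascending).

G-flat major seventh = G♭–B♭–D♭–F; second inversion → fifth (D♭) lowest.

D♭, F, G♭, B♭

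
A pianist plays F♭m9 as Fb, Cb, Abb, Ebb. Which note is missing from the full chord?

F♭m9 = Fb, Abb, Cb, Ebb, Gb. The voicing lacks the 9th (major 9th), Gb.

Gb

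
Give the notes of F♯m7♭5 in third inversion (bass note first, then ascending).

E, F#, A, C

In root position, F♯m7♭5 is F#–A–C–E.
Third inversion puts the seventh (E) in the bass.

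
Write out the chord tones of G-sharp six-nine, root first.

G-sharp  B-sharp  D-sharp  E-sharp  A-sharp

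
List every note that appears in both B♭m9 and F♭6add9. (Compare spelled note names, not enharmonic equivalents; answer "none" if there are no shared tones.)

Db – Ab

B♭m9: Bb Db F Ab C
F♭6add9: Fb Ab Cb Db Gb
Common to both → Db, Ab.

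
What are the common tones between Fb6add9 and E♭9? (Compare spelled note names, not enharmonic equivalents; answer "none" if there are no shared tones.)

Fb6add9 = Fb, Ab, Cb, Db, Gb.
E♭9 = Eb, G, Bb, Db, F.
Shared: Db.

Db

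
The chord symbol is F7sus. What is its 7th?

Eb

F7sus is built on F; its 7th is a minor 7th above the root.
A seventh above F uses the letter E, and the minor 7th above F is Eb.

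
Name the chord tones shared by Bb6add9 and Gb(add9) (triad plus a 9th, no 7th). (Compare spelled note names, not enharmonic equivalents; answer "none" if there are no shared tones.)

Bb

Bb6add9 = Bb, D, F, G, C.
Gb(add9) = Gb, Bb, Db, Ab.
Shared: Bb.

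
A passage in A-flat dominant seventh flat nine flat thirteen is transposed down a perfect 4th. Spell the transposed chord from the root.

Ab down a perfect 4th → Eb. New chord: Eb dominant seventh flat nine flat thirteen.
Eb — root
G — major 3rd
Bb — perfect 5th
Db — minor 7th
Fb — minor 9th
Cb — minor 13th

Eb, G, Bb, Db, Fb, Cb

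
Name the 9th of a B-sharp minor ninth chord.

B-sharp minor ninth is built on B♯; its 9th is a major 9th above the root.
A second above B uses the letter C, and the major 9th above B♯ is C𝄪.

C𝄪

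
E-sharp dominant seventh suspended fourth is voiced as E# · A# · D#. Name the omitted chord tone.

B#

The full E-sharp dominant seventh suspended fourth chord is E#, A#, B#, D#.
Comparing with the voicing, the perfect 5th (5th) — B# — is absent.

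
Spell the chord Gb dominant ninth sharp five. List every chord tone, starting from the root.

G-flat B-flat D F-flat A-flat

Gb dominant ninth sharp five is a dominant ninth sharp five built on G-flat.
G-flat — root
B-flat — major 3rd
D — augmented 5th
F-flat — minor 7th
A-flat — major 9th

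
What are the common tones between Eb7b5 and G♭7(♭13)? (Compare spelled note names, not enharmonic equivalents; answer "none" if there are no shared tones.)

D♭

Eb7b5: E♭ G B𝄫 D♭
G♭7(♭13): G♭ B♭ D♭ F♭ E𝄫
Common to both → D♭.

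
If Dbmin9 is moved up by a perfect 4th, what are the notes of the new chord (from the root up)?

Transposed root: Db → Gb (perfect 4th up). So we spell Gb minor ninth:
Root: Gb
Minor 3rd (3rd): Bbb
Perfect 5th (5th): Db
Minor 7th (7th): Fb
Major 9th (9th): Ab

Gb, Bbb, Db, Fb, Ab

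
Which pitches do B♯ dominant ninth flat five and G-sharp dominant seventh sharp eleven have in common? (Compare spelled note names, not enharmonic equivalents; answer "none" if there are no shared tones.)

B-sharp, F-sharp, C-double-sharp

B♯ dominant ninth flat five: B-sharp D-double-sharp F-sharp A-sharp C-double-sharp
G-sharp dominant seventh sharp eleven: G-sharp B-sharp D-sharp F-sharp C-double-sharp
Common to both → B-sharp, F-sharp, C-double-sharp.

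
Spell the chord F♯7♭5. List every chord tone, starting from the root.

F#, A#, C, E

Root F#, quality dominant seventh flat five:
root → F#
3rd (major 3rd) → A#
5th (diminished 5th) → C
7th (minor 7th) → E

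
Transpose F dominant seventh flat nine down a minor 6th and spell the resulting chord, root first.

A C-sharp E G B-flat

Transposed root: F → A (minor 6th down). So we spell A dominant seventh flat nine:
- root: A
- major 3rd: C-sharp
- perfect 5th: E
- minor 7th: G
- minor 9th: B-flat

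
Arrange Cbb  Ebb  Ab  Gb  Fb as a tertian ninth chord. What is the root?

Fb

Stacking in thirds gives Fb – Ab – Cbb – Ebb – Gb, so Fb is the root — Fb dominant ninth flat five.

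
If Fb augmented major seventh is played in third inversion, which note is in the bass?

Eb

Fb augmented major seventh in root position is Fb–Ab–C–Eb.
Third inversion places the seventh in the bass, which is Eb.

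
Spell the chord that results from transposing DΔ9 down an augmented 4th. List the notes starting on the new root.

Transposed root: D → Ab (augmented 4th down). So we spell Ab major ninth:
root → Ab
3rd (major 3rd) → C
5th (perfect 5th) → Eb
7th (major 7th) → G
9th (major 9th) → Bb

Ab, C, Eb, G, Bb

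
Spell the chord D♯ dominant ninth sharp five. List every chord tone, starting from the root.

Root D-sharp, quality dominant ninth sharp five:
Root: D-sharp
Major 3rd (3rd): F-double-sharp
Augmented 5th (5th): A-double-sharp
Minor 7th (7th): C-sharp
Major 9th (9th): E-sharp

D-sharp, F-double-sharp, A-double-sharp, C-sharp, E-sharp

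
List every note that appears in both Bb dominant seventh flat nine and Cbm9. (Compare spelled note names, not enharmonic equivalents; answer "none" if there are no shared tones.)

Cb

Bb dominant seventh flat nine = Bb, D, F, Ab, Cb.
Cbm9 = Cb, Ebb, Gb, Bbb, Db.
Shared: Cb.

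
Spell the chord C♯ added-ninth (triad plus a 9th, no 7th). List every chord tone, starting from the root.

C-sharp, E-sharp, G-sharp, D-sharp

C♯ added-ninth is an added-ninth built on C-sharp.
root → C-sharp
3rd (major 3rd) → E-sharp
5th (perfect 5th) → G-sharp
9th (major 9th) → D-sharp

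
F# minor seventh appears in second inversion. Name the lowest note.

C-sharp

F# minor seventh in root position is F-sharp–A–C-sharp–E.
Second inversion places the fifth in the bass, which is C-sharp.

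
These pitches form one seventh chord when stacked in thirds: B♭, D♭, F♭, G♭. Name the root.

G♭

Arranged so that each adjacent pair is a third by letter name: G♭ – B♭ – D♭ – F♭.
The bottom of that stack, G♭, is the root (this is G♭ dominant seventh).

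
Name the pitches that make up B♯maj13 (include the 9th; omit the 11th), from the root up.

Root B#, quality major thirteenth:
- root: B#
- major 3rd: D##
- perfect 5th: F##
- major 7th: A##
- major 9th: C##
- major 13th: G##

B#  D##  F##  A##  C##  G##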